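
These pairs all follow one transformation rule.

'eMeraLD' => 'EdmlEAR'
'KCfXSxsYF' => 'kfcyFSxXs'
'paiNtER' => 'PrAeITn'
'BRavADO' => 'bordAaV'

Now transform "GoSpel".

gLOEsP

The pattern: take characters alternately from the front and the back (1st, last, 2nd, 2nd-last, ...), then flip the case of every letter.
Applying both steps to "GoSpel": "GloeSp", then "gLOEsP".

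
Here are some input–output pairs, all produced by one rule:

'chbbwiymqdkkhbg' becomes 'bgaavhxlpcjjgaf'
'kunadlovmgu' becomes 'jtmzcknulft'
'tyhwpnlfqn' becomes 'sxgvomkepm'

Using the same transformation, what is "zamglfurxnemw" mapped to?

yzlfketqwmdlv

Rule — shift every letter 1 place backward in the alphabet (wrapping around).
On "zamglfurxnemw" that produces "yzlfketqwmdlv".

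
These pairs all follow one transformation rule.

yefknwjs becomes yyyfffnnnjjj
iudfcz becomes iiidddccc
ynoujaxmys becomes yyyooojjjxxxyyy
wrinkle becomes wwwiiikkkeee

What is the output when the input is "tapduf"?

tttpppuuu

The transformation: keep every other character starting from the first (positions 1st, 3rd, 5th, ...), then repeat every character 3 times.
Starting from "tapduf": after the first operation, "tpu"; after the second, "tttpppuuu".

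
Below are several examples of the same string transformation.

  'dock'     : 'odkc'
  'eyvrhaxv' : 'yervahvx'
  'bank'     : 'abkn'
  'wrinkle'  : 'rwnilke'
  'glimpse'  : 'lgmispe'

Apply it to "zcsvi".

czvsi

Looking at the pairs, the operation is to swap each adjacent pair of characters (1↔2, 3↔4, ...).
Doing the same to "zcsvi": "czvsi".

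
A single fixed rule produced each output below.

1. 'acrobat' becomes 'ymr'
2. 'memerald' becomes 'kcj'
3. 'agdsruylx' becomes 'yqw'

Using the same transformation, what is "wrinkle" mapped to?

Looking at the pairs, the operation is to keep one character in every 3, starting at position 1 (positions 1st, 4th, 7th, ...), then shift every letter 2 places backward in the alphabet (wrapping around).
"wrinkle" → "wne" → "ulc".
(Check on "memerald": → "mel" → "kcj" ✓)

ulc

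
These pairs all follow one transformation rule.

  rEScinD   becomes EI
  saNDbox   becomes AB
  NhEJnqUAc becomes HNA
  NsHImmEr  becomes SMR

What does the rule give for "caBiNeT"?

What's happening: keep one character in every 3, starting at position 2 (positions 2nd, 5th, 8th, ...), then convert every letter to uppercase.
"caBiNeT" → "aN" → "AN".

AN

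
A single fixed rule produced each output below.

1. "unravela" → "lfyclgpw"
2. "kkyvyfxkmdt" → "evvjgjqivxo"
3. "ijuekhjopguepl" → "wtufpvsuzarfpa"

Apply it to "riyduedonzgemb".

mctjofpozykrpx

The pattern: shift every letter 11 places forward in the alphabet (wrapping around), then move the last character to the front.
On "riyduedonzgemb": the first step gives "ctjofpozykrpxm", and the second then gives "mctjofpozykrpx".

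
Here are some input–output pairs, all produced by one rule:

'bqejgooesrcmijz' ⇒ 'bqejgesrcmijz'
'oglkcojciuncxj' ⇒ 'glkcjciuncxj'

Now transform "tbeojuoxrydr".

The pattern: remove every "o".
On "tbeojuoxrydr" that produces "tbejuxrydr".

tbejuxrydr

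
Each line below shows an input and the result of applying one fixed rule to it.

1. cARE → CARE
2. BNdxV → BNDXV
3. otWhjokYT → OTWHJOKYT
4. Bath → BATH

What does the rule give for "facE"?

FACE

In each case the input is transformed by: convert every letter to uppercase.
For "facE" the result is "FACE".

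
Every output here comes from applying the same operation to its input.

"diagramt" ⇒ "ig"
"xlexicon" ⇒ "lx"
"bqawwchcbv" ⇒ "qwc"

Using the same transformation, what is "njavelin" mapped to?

The transformation: delete the last 3 characters, then keep every other character starting from the second (positions 2nd, 4th, 6th, ...).
Starting from "njavelin": after the first operation, "njave"; after the second, "jv".

jv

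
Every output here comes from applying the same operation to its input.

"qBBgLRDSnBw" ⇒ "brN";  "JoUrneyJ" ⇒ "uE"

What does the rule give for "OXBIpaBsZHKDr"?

In each case the input is transformed by: keep one character in every 3, starting at position 3 (positions 3rd, 6th, 9th, ...), then flip the case of every letter.
Starting from "OXBIpaBsZHKDr": after the first operation, "BaZD"; after the second, "bAzd".

bAzd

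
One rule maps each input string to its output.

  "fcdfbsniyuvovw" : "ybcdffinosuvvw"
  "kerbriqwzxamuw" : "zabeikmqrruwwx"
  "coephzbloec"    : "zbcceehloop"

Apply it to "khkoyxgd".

ydghkkox

In each case the input is transformed by: sort the characters into alphabetical order, then move the last character to the front.
Working it through for "khkoyxgd": intermediate "dghkkoxy", final "ydghkkox".
(Check on "fcdfbsniyuvovw": → "bcdffinosuvvwy" → "ybcdffinosuvvw" ✓)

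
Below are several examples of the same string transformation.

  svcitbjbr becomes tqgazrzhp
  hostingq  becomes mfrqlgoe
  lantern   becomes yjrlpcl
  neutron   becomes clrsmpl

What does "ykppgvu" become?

The transformation: swap each adjacent pair of characters (1↔2, 3↔4, ...), then shift every letter 2 places backward in the alphabet (wrapping around).
Working it through for "ykppgvu": intermediate "kyppvgu", final "iwnntes".
(Check on "svcitbjbr": → "vsicbtbjr" → "tqgazrzhp" ✓)

iwnntes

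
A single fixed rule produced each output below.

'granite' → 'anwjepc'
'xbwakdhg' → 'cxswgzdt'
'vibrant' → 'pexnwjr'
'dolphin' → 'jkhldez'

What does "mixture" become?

Looking at the pairs, the operation is to shift every letter 4 places backward in the alphabet (wrapping around), then swap the first and last characters.
Starting from "mixture": after the first operation, "ietpqna"; after the second, "aetpqni".

aetpqni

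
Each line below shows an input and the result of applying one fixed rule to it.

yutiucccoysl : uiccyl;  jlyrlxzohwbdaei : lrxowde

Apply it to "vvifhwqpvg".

vfwpg

The transformation: keep every other character starting from the second (positions 2nd, 4th, 6th, ...).
Applying that to "vvifhwqpvg" gives "vfwpg".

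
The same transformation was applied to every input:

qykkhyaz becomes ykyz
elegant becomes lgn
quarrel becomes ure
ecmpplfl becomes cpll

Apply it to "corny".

on

In each case the input is transformed by: keep every other character starting from the second (positions 2nd, 4th, 6th, ...).
Doing the same to "corny": "on".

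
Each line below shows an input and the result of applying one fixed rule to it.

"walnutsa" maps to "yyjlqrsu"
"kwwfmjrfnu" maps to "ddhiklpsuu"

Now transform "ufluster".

The rule is to sort the characters into alphabetical order, then shift every letter 2 places backward in the alphabet (wrapping around).
"ufluster" → "eflrstuu" → "cdjpqrss".

cdjpqrss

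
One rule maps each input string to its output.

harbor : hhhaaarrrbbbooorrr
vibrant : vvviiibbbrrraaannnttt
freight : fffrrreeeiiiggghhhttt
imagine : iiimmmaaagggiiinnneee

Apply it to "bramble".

bbbrrraaammmbbbllleee

The rule is to repeat every character 3 times.
For "bramble" the result is "bbbrrraaammmbbbllleee".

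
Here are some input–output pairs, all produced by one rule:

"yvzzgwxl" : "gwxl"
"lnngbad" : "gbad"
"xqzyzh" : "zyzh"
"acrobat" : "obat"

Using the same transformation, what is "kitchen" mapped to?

chen

Looking at the pairs, the operation is to keep only the last 4 characters.
"kitchen" → "chen".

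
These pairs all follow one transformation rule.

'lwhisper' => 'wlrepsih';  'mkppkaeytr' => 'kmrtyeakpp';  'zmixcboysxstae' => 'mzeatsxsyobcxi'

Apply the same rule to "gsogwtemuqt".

sgtqumetwgo

The pattern: move the first 2 characters to the end (rotate left by 2), then reverse the string.
Applying both steps to "gsogwtemuqt": "ogwtemuqtgs", then "sgtqumetwgo".
(Check on "mkppkaeytr": → "ppkaeytrmk" → "kmrtyeakpp" ✓)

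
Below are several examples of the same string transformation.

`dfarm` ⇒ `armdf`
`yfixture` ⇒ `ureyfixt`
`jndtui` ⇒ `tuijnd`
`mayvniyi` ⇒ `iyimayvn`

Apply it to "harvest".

The pattern: move the last 3 characters to the front (rotate right by 3).
"harvest" → "estharv".

estharv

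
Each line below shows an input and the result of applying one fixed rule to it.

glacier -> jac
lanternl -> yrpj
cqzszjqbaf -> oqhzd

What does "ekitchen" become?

irfl

In each case the input is transformed by: shift every letter 2 places backward in the alphabet (wrapping around), then keep every other character starting from the second (positions 2nd, 4th, 6th, ...).
Working it through for "ekitchen": intermediate "cigrafcl", final "irfl".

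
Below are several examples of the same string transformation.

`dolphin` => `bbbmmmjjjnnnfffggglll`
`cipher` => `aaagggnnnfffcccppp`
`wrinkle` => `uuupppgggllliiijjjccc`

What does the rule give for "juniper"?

hhhssslllgggnnncccppp

Looking at the pairs, the operation is to repeat every character 3 times, then shift every letter 2 places backward in the alphabet (wrapping around).
"juniper" → "jjjuuunnniiipppeeerrr" → "hhhssslllgggnnncccppp".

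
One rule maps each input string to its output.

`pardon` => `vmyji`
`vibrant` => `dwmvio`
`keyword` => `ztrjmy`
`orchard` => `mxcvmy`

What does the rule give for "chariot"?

cvmdjo

What's happening: shift every letter 5 places backward in the alphabet (wrapping around), then delete the first character.
Working it through for "chariot": intermediate "xcvmdjo", final "cvmdjo".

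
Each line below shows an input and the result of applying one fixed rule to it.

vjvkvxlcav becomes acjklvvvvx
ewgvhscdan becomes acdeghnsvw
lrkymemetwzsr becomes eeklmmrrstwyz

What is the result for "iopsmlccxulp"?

Each output is the input with this applied: sort the characters into alphabetical order.
On "iopsmlccxulp" that produces "ccillmoppsux".

ccillmoppsux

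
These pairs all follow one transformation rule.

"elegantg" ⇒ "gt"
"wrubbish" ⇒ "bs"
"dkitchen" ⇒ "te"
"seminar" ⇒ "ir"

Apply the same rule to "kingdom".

gm

Each output is the input with this applied: move the first character to the end, then keep one character in every 3, starting at position 3 (positions 3rd, 6th, 9th, ...).
Applying both steps to "kingdom": "ingdomk", then "gm".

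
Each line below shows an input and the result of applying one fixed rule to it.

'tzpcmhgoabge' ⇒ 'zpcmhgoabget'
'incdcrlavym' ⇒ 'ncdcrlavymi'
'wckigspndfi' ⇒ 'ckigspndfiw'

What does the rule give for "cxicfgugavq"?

xicfgugavqc

Each output is the input with this applied: move the first character to the end.
So "cxicfgugavq" becomes "xicfgugavqc".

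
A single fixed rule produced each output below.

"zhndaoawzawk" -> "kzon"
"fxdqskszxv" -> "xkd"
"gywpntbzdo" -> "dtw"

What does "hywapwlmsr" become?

The rule is to keep one character in every 3, starting at position 3 (positions 3rd, 6th, 9th, ...), then reverse the string.
Starting from "hywapwlmsr": after the first operation, "wws"; after the second, "sww".

sww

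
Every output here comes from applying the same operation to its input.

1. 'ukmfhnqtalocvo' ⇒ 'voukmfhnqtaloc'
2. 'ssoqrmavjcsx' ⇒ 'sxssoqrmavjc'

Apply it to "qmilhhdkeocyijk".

In each case the input is transformed by: move the last 2 characters to the front (rotate right by 2).
So "qmilhhdkeocyijk" becomes "jkqmilhhdkeocyi".

jkqmilhhdkeocyi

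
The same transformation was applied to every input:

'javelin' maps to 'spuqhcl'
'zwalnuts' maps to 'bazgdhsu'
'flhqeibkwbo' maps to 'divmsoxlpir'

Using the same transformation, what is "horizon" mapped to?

gvuovyp

In each case the input is transformed by: move the last 3 characters to the front (rotate right by 3), then shift every letter 7 places forward in the alphabet (wrapping around).
Applying that to "horizon" gives "gvuovyp".
(Check on "javelin": → "linjave" → "spuqhcl" ✓)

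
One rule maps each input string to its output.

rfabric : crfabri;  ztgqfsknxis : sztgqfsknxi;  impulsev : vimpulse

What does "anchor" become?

Looking at the pairs, the operation is to move the last character to the front.
Applying that to "anchor" gives "rancho".

rancho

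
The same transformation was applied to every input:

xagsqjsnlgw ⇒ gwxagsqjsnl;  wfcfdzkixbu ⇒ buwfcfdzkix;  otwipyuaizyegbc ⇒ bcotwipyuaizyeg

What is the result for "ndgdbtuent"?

ntndgdbtue

Looking at the pairs, the operation is to move the last 2 characters to the front (rotate right by 2).
Applying that to "ndgdbtuent" gives "ntndgdbtue".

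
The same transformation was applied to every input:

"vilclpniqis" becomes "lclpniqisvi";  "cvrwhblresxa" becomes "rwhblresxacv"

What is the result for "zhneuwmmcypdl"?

The transformation: move the first 2 characters to the end (rotate left by 2).
"zhneuwmmcypdl" → "neuwmmcypdlzh".

neuwmmcypdlzh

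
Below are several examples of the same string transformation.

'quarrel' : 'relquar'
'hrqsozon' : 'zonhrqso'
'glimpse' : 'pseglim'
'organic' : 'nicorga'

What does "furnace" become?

acefurn

Rule — move the last 3 characters to the front (rotate right by 3).
"furnace" → "acefurn".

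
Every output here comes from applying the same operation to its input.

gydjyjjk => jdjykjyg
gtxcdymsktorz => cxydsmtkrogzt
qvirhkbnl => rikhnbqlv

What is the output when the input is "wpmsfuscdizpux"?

smufcsidpzxupw

Looking at the pairs, the operation is to move the first 2 characters to the end (rotate left by 2), then swap each adjacent pair of characters (1↔2, 3↔4, ...).
For "wpmsfuscdizpux" the result is "smufcsidpzxupw".
(Check on "gtxcdymsktorz": → "xcdymsktorzgt" → "cxydsmtkrogzt" ✓)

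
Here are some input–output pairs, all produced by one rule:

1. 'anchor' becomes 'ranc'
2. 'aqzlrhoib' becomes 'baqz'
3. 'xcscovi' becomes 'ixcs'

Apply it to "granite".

Each output is the input with this applied: move the last character to the front, then keep only the first 4 characters.
For "granite" the result is "egra".

egra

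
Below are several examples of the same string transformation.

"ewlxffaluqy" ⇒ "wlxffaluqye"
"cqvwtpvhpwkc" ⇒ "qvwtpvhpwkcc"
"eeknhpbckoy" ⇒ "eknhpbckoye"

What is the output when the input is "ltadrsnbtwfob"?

tadrsnbtwfobl

What's happening: move the first character to the end.
Doing the same to "ltadrsnbtwfob": "tadrsnbtwfobl".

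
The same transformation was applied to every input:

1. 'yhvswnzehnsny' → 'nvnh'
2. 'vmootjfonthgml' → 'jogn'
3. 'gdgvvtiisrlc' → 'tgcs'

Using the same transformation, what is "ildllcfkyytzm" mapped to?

Looking at the pairs, the operation is to keep one character in every 3, starting at position 3 (positions 3rd, 6th, 9th, ...), then swap each adjacent pair of characters (1↔2, 3↔4, ...).
"ildllcfkyytzm" → "dcyz" → "cdzy".

cdzy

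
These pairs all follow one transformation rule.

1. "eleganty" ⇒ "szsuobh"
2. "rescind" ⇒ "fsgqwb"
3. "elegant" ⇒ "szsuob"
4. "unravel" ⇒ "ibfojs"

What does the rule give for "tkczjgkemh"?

hyqnxuysa

Looking at the pairs, the operation is to delete the last character, then shift every letter 12 places backward in the alphabet (wrapping around).
On "tkczjgkemh": the first step gives "tkczjgkem", and the second then gives "hyqnxuysa".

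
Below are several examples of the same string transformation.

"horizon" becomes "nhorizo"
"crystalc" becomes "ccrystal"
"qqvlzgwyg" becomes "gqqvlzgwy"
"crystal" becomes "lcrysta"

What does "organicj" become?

jorganic

Each output is the input with this applied: move the last character to the front.
Applying that to "organicj" gives "jorganic".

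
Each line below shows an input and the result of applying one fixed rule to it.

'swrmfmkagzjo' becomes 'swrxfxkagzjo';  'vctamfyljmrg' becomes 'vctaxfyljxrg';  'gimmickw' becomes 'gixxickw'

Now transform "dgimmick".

dgixxick

What's happening: replace every "m" with "x".
Doing the same to "dgimmick": "dgixxick".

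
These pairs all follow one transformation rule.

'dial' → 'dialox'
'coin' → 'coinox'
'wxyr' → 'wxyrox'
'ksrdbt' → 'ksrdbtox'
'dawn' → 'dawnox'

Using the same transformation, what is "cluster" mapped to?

In each case the input is transformed by: append "ox".
Doing the same to "cluster": "clusterox".

clusterox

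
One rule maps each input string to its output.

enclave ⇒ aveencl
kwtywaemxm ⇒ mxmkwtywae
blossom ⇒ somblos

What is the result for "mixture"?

uremixt

The transformation: move the last 3 characters to the front (rotate right by 3).
So "mixture" becomes "uremixt".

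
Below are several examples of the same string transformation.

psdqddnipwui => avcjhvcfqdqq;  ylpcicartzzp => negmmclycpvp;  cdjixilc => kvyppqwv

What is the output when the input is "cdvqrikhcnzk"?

The transformation: shift every letter 13 places forward in the alphabet (wrapping around) — i.e. ROT13, then swap the front and back halves of the string.
"cdvqrikhcnzk" → "xupamxpqidev".

xupamxpqidev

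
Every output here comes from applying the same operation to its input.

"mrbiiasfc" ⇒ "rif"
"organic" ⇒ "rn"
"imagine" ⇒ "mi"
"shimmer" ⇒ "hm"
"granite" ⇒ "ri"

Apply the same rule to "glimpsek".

Each output is the input with this applied: keep one character in every 3, starting at position 2 (positions 2nd, 5th, 8th, ...).
Doing the same to "glimpsek": "lpk".

lpk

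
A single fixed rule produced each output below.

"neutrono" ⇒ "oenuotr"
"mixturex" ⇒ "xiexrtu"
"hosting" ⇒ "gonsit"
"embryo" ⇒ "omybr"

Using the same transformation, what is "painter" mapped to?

raeitn

The rule is to take characters alternately from the front and the back (1st, last, 2nd, 2nd-last, ...), then delete the first character.
On "painter": the first step gives "praeitn", and the second then gives "raeitn".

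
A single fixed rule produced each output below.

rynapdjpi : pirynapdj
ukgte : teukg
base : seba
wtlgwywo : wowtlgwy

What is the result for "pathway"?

aypathw

Rule — move the last 2 characters to the front (rotate right by 2).
Doing the same to "pathway": "aypathw".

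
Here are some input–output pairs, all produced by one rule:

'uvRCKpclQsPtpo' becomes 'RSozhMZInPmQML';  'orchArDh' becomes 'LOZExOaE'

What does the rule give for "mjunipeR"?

JGRKFMBo

The transformation: shift every letter 3 places backward in the alphabet (wrapping around), then flip the case of every letter.
"mjunipeR" → "JGRKFMBo".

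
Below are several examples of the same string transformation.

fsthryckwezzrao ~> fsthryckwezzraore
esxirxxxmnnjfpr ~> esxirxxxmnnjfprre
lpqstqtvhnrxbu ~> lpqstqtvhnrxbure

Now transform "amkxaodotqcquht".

amkxaodotqcquhtre

The pattern: append "re".
On "amkxaodotqcquht" that produces "amkxaodotqcquhtre".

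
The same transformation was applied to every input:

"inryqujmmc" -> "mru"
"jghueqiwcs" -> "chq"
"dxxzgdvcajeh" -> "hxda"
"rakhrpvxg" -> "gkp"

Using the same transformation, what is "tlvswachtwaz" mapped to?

The pattern: keep one character in every 3, starting at position 3 (positions 3rd, 6th, 9th, ...), then move the last character to the front.
For "tlvswachtwaz", step one produces "vatz"; step two turns that into "zvat".

zvat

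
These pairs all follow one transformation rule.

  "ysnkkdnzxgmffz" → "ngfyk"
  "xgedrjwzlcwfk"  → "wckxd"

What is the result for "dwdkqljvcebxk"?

jekdk

Rule — keep one character in every 3, starting at position 1 (positions 1st, 4th, 7th, ...), then move the first 2 characters to the end (rotate left by 2).
Working it through for "dwdkqljvcebxk": intermediate "dkjek", final "jekdk".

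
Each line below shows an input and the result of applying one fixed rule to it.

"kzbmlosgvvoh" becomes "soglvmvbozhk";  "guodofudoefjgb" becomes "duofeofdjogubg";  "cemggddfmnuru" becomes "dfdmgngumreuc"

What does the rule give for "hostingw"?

itnsgowh

Looking at the pairs, the operation is to take characters alternately from the front and the back (1st, last, 2nd, 2nd-last, ...), then reverse the string.
Starting from "hostingw": after the first operation, "hwogsnti"; after the second, "itnsgowh".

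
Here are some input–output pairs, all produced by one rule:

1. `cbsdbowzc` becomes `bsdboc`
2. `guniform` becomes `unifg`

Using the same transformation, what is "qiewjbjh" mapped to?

In each case the input is transformed by: delete the last 3 characters, then move the first character to the end.
On "qiewjbjh": the first step gives "qiewj", and the second then gives "iewjq".

iewjq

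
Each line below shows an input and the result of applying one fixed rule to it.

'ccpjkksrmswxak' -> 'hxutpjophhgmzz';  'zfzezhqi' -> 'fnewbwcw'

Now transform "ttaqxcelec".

zbibzunxqq

Looking at the pairs, the operation is to reverse the string, then shift every letter 3 places backward in the alphabet (wrapping around).
Doing the same to "ttaqxcelec": "zbibzunxqq".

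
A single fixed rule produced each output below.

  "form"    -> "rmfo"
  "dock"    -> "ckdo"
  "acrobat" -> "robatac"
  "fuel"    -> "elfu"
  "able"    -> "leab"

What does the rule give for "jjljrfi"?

The transformation: move the first 2 characters to the end (rotate left by 2).
"jjljrfi" → "ljrfijj".

ljrfijj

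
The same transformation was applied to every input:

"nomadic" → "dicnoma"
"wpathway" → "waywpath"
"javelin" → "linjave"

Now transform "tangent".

enttang

The transformation: move the last 3 characters to the front (rotate right by 3).
"tangent" → "enttang".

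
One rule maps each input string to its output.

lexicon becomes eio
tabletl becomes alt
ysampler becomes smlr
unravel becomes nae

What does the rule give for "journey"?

What's happening: keep every other character starting from the second (positions 2nd, 4th, 6th, ...).
Applying that to "journey" gives "ore".

ore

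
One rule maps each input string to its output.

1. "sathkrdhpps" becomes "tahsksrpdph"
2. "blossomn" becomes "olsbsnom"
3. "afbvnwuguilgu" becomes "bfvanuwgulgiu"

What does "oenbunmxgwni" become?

Each output is the input with this applied: move the first 2 characters to the end (rotate left by 2), then take characters alternately from the front and the back (1st, last, 2nd, 2nd-last, ...).
"oenbunmxgwni" → "nbunmxgwnioe" → "nebouinnmwxg".

nebouinnmwxg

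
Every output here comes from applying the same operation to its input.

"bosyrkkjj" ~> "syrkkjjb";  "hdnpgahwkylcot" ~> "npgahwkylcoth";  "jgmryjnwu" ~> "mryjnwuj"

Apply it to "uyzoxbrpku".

The rule is to move the first character to the end, then delete the first character.
Starting from "uyzoxbrpku": after the first operation, "yzoxbrpkuu"; after the second, "zoxbrpkuu".

zoxbrpkuu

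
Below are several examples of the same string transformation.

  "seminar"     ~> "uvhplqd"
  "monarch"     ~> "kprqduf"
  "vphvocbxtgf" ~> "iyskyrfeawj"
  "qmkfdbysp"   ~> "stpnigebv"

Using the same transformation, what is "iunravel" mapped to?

The rule is to shift every letter 3 places forward in the alphabet (wrapping around), then move the last character to the front.
On "iunravel": the first step gives "lxqudyho", and the second then gives "olxqudyh".

olxqudyh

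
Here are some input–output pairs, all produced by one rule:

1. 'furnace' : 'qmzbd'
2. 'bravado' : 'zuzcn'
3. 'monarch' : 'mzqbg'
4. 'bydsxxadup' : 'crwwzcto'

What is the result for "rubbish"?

aahrg

The rule is to delete the first 2 characters, then shift every letter 1 place backward in the alphabet (wrapping around).
Starting from "rubbish": after the first operation, "bbish"; after the second, "aahrg".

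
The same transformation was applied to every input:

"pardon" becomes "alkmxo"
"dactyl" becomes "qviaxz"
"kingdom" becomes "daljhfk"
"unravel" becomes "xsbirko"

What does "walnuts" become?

krqptxi

Each output is the input with this applied: shift every letter 3 places backward in the alphabet (wrapping around), then move the first 3 characters to the end (rotate left by 3).
Working it through for "walnuts": intermediate "txikrqp", final "krqptxi".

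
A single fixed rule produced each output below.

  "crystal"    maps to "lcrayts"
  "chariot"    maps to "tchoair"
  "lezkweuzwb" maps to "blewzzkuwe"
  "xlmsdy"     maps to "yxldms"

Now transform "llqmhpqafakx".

What's happening: swap the first and last characters, then take characters alternately from the front and the back (1st, last, 2nd, 2nd-last, ...).
On "llqmhpqafakx": the first step gives "xlqmhpqafakl", and the second then gives "xllkqamfhapq".

xllkqamfhapq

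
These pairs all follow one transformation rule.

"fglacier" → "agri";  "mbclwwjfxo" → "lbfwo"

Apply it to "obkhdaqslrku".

The pattern: keep every other character starting from the second (positions 2nd, 4th, 6th, ...), then swap each adjacent pair of characters (1↔2, 3↔4, ...).
Starting from "obkhdaqslrku": after the first operation, "bhasru"; after the second, "hbsaur".

hbsaur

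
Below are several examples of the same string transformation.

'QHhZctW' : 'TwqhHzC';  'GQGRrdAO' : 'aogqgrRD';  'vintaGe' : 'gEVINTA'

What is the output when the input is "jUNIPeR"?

ErJunip

In each case the input is transformed by: flip the case of every letter, then move the last 2 characters to the front (rotate right by 2).
On "jUNIPeR" that produces "ErJunip".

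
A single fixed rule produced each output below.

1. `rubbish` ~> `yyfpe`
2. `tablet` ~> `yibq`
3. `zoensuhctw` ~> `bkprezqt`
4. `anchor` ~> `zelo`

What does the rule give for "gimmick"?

The rule is to delete the first 2 characters, then shift every letter 3 places backward in the alphabet (wrapping around).
"gimmick" → "mmick" → "jjfzh".

jjfzh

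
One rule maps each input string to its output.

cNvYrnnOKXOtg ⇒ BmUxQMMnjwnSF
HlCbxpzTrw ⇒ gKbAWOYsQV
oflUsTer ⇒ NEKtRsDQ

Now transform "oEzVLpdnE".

NdYukOCMd

Looking at the pairs, the operation is to flip the case of every letter, then shift every letter 1 place backward in the alphabet (wrapping around).
Applying that to "oEzVLpdnE" gives "NdYukOCMd".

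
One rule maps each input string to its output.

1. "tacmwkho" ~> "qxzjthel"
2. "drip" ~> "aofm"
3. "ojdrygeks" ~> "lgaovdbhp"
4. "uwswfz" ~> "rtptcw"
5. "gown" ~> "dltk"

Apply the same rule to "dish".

The transformation: shift every letter 3 places backward in the alphabet (wrapping around).
Applying that to "dish" gives "afpe".

afpe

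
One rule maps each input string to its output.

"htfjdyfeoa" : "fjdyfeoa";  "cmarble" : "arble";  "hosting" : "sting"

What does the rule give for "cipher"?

Rule — delete the first 2 characters.
Doing the same to "cipher": "pher".

pher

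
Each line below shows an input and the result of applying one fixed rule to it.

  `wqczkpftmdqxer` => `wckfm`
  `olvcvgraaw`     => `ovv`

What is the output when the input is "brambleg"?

ba

The pattern: keep every other character starting from the first (positions 1st, 3rd, 5th, ...), then delete the last 2 characters.
For "brambleg", step one produces "babe"; step two turns that into "ba".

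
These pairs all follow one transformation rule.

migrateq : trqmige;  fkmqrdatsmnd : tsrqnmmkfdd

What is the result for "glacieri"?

Each output is the input with this applied: sort the characters into reverse alphabetical order, then delete the last character.
"glacieri" → "rliigeca" → "rliigec".

rliigec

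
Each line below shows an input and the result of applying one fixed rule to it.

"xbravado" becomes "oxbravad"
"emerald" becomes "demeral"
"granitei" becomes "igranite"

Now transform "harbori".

iharbor

Rule — move the last character to the front.
Applying that to "harbori" gives "iharbor".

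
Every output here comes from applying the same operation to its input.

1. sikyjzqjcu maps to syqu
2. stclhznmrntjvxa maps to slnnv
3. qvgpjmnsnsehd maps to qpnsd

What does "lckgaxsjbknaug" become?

The transformation: keep one character in every 3, starting at position 1 (positions 1st, 4th, 7th, ...).
"lckgaxsjbknaug" → "lgsku".

lgsku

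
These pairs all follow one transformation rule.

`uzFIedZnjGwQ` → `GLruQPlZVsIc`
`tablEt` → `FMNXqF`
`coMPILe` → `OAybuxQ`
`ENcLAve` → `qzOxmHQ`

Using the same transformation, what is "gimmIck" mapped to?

SUYYuOW

In each case the input is transformed by: shift every letter 12 places forward in the alphabet (wrapping around), then flip the case of every letter.
On "gimmIck": the first step gives "suyyUow", and the second then gives "SUYYuOW".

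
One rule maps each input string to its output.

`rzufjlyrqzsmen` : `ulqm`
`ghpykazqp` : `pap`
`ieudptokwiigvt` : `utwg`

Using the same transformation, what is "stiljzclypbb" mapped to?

izyb

Looking at the pairs, the operation is to keep one character in every 3, starting at position 3 (positions 3rd, 6th, 9th, ...).
"stiljzclypbb" → "izyb".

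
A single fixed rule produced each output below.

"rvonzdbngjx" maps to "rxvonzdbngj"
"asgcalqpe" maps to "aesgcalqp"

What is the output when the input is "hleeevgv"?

Rule — swap the first and last characters, then move the last character to the front.
Working it through for "hleeevgv": intermediate "vleeevgh", final "hvleeevg".

hvleeevg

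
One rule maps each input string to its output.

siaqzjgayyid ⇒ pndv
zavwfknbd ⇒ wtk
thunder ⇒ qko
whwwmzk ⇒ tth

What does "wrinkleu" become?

The rule is to shift every letter 3 places backward in the alphabet (wrapping around), then keep one character in every 3, starting at position 1 (positions 1st, 4th, 7th, ...).
"wrinkleu" → "tofkhibr" → "tkb".

tkb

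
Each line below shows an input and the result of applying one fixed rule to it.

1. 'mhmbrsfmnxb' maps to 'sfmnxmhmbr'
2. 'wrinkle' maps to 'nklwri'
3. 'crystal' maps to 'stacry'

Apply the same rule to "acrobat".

Rule — delete the last character, then swap the front and back halves of the string.
Starting from "acrobat": after the first operation, "acroba"; after the second, "obaacr".

obaacr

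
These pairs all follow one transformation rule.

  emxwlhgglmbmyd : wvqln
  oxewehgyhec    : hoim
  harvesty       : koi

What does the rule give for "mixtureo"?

In each case the input is transformed by: shift every letter 10 places forward in the alphabet (wrapping around), then keep one character in every 3, starting at position 2 (positions 2nd, 5th, 8th, ...).
Applying both steps to "mixtureo": "wshdeboy", then "sey".
(Check on "emxwlhgglmbmyd": → "owhgvrqqvwlwin" → "wvqln" ✓)

sey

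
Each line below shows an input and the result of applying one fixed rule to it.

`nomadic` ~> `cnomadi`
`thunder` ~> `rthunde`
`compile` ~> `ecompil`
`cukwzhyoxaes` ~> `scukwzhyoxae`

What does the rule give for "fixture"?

What's happening: move the last character to the front.
Doing the same to "fixture": "efixtur".

efixtur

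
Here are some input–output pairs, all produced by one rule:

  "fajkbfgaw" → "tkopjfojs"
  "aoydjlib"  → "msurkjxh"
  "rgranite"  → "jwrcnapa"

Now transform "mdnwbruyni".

fkadhwrvmw

Each output is the input with this applied: shift every letter 9 places forward in the alphabet (wrapping around), then move the first 3 characters to the end (rotate left by 3).
So "mdnwbruyni" becomes "fkadhwrvmw".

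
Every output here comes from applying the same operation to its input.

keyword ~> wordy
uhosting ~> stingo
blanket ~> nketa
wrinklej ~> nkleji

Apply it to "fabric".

ricb

Each output is the input with this applied: delete the first 2 characters, then move the first character to the end.
For "fabric", step one produces "bric"; step two turns that into "ricb".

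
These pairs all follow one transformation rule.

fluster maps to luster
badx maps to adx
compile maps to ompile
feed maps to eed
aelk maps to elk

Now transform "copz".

opz

Each output is the input with this applied: delete the first character.
So "copz" becomes "opz".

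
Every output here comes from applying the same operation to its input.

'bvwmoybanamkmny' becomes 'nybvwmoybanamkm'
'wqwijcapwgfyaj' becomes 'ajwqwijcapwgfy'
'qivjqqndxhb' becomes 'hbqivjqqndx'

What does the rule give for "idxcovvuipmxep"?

Looking at the pairs, the operation is to move the last 2 characters to the front (rotate right by 2).
Applying that to "idxcovvuipmxep" gives "epidxcovvuipmx".

epidxcovvuipmx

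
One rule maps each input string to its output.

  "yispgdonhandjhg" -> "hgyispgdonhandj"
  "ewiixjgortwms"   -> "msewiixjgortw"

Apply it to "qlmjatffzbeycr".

Rule — move the last 2 characters to the front (rotate right by 2).
For "qlmjatffzbeycr" the result is "crqlmjatffzbey".

crqlmjatffzbey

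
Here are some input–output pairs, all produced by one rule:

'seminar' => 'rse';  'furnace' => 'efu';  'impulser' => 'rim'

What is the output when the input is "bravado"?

What's happening: move the first 2 characters to the end (rotate left by 2), then keep only the last 3 characters.
"bravado" → "obr".

obr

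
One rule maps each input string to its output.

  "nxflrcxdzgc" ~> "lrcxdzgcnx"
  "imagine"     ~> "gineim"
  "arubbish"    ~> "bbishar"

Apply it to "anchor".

horan

The pattern: move the first 2 characters to the end (rotate left by 2), then delete the first character.
For "anchor", step one produces "choran"; step two turns that into "horan".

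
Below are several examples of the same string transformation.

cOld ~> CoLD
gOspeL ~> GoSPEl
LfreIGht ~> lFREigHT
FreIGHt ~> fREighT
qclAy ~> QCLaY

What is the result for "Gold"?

The pattern: flip the case of every letter.
Applying that to "Gold" gives "gOLD".

gOLD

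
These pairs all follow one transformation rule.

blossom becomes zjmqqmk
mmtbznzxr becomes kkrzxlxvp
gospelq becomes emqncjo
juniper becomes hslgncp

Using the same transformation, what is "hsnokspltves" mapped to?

fqlmiqnjrtcq

Looking at the pairs, the operation is to shift every letter 2 places backward in the alphabet (wrapping around).
Applying that to "hsnokspltves" gives "fqlmiqnjrtcq".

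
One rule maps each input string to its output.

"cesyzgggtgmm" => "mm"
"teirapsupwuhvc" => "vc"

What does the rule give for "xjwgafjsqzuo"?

uo

The pattern: keep only the last 2 characters.
Doing the same to "xjwgafjsqzuo": "uo".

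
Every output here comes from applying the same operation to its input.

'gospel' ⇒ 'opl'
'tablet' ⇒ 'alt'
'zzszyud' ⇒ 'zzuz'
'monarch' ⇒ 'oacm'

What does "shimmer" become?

The rule is to move the first character to the end, then keep every other character starting from the first (positions 1st, 3rd, 5th, ...).
Starting from "shimmer": after the first operation, "himmers"; after the second, "hmes".
(Check on "tablet": → "ablett" → "alt" ✓)

hmes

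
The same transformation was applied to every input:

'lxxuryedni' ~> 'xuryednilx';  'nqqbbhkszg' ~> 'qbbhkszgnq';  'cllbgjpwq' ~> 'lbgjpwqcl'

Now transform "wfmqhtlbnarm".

mqhtlbnarmwf

The transformation: move the first 2 characters to the end (rotate left by 2).
So "wfmqhtlbnarm" becomes "mqhtlbnarmwf".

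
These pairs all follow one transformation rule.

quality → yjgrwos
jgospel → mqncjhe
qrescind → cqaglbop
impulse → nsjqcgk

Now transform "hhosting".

mqrgleff

The pattern: shift every letter 2 places backward in the alphabet (wrapping around), then move the first 2 characters to the end (rotate left by 2).
Starting from "hhosting": after the first operation, "ffmqrgle"; after the second, "mqrgleff".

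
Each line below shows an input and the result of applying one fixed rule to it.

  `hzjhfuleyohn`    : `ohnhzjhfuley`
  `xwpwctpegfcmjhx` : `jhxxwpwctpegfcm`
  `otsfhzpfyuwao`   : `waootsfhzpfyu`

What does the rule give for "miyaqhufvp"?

fvpmiyaqhu

Looking at the pairs, the operation is to move the last 3 characters to the front (rotate right by 3).
On "miyaqhufvp" that produces "fvpmiyaqhu".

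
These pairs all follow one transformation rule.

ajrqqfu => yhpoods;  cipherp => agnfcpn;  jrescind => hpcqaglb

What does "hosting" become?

Rule — shift every letter 2 places backward in the alphabet (wrapping around).
Applying that to "hosting" gives "fmqrgle".

fmqrgle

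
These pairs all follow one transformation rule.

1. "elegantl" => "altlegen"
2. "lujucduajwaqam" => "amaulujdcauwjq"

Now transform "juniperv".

What's happening: swap each adjacent pair of characters (1↔2, 3↔4, ...), then move the last 3 characters to the front (rotate right by 3).
On "juniperv" that produces "pvrujine".

pvrujine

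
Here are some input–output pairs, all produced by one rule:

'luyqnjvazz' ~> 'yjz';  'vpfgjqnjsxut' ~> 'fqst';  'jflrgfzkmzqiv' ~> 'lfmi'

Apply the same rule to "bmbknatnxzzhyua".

Rule — keep one character in every 3, starting at position 3 (positions 3rd, 6th, 9th, ...).
For "bmbknatnxzzhyua" the result is "baxha".

baxha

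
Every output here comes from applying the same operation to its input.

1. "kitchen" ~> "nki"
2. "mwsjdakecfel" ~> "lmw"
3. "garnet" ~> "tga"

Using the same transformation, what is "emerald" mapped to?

dem

In each case the input is transformed by: move the first 2 characters to the end (rotate left by 2), then keep only the last 3 characters.
So "emerald" becomes "dem".
(Check on "mwsjdakecfel": → "sjdakecfelmw" → "lmw" ✓)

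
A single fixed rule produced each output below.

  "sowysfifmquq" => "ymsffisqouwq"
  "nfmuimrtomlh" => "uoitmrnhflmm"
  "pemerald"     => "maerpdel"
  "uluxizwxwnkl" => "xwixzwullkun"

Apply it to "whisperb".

iespwbhr

Rule — take characters alternately from the front and the back (1st, last, 2nd, 2nd-last, ...), then swap the front and back halves of the string.
"whisperb" → "wbhriesp" → "iespwbhr".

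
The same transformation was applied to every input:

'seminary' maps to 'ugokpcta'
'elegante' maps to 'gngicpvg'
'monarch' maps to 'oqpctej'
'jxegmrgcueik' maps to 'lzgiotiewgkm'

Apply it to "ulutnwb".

What's happening: shift every letter 2 places forward in the alphabet (wrapping around).
Doing the same to "ulutnwb": "wnwvpyd".

wnwvpyd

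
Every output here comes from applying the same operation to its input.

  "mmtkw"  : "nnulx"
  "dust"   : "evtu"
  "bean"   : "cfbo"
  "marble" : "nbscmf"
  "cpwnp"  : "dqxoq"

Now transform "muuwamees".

The rule is to shift every letter 1 place forward in the alphabet (wrapping around).
On "muuwamees" that produces "nvvxbnfft".

nvvxbnfft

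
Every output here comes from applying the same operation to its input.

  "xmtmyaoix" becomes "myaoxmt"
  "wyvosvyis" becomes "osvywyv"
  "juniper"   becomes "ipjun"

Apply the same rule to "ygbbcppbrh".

bcppbygb

Looking at the pairs, the operation is to delete the last 2 characters, then move the first 3 characters to the end (rotate left by 3).
On "ygbbcppbrh": the first step gives "ygbbcppb", and the second then gives "bcppbygb".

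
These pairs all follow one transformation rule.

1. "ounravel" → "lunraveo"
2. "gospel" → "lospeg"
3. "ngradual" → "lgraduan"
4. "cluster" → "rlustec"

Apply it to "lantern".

In each case the input is transformed by: swap the first and last characters.
Applying that to "lantern" gives "nanterl".

nanterl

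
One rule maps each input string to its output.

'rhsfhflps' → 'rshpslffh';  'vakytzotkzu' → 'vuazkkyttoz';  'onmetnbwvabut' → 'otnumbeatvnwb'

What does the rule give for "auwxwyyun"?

Rule — take characters alternately from the front and the back (1st, last, 2nd, 2nd-last, ...).
Doing the same to "auwxwyyun": "anuuwyxyw".

anuuwyxyw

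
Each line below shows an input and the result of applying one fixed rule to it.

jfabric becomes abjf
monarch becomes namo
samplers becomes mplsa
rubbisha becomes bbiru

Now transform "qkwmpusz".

In each case the input is transformed by: delete the last 3 characters, then move the first 2 characters to the end (rotate left by 2).
Working it through for "qkwmpusz": intermediate "qkwmp", final "wmpqk".

wmpqk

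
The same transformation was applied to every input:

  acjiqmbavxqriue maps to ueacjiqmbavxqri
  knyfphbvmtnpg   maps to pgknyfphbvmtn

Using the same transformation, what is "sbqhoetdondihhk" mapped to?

hksbqhoetdondih

The rule is to move the last 2 characters to the front (rotate right by 2).
"sbqhoetdondihhk" → "hksbqhoetdondih".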